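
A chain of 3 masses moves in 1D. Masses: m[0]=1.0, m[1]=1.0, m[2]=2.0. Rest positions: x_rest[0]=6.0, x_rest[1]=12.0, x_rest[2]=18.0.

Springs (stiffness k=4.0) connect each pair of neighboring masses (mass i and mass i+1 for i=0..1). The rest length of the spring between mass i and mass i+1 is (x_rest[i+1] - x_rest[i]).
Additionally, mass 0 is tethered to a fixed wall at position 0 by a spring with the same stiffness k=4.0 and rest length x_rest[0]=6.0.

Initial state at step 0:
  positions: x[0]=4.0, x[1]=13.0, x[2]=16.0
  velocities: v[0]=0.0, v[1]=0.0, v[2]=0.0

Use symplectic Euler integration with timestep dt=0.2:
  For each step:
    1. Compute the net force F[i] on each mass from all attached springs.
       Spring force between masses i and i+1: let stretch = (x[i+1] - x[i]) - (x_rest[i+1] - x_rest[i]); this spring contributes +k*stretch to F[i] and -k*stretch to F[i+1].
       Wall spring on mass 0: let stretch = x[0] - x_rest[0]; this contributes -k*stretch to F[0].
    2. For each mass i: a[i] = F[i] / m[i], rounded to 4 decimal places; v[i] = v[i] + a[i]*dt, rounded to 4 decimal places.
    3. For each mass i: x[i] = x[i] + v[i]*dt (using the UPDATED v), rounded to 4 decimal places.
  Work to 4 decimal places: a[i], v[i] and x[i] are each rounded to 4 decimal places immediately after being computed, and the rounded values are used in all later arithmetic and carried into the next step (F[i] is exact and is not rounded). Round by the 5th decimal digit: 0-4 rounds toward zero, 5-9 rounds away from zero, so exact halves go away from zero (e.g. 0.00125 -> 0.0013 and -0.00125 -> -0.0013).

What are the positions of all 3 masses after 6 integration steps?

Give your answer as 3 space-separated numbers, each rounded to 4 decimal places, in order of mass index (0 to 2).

Step 0: x=[4.0000 13.0000 16.0000] v=[0.0000 0.0000 0.0000]
Step 1: x=[4.8000 12.0400 16.2400] v=[4.0000 -4.8000 1.2000]
Step 2: x=[5.9904 10.5936 16.6240] v=[5.9520 -7.2320 1.9200]
Step 3: x=[6.9588 9.3756 17.0056] v=[4.8422 -6.0902 1.9078]
Step 4: x=[7.2005 8.9917 17.2568] v=[1.2086 -1.9196 1.2558]
Step 5: x=[6.5767 9.6436 17.3268] v=[-3.1188 3.2595 0.3498]
Step 6: x=[5.3914 11.0341 17.2621] v=[-5.9266 6.9525 -0.3235]

Answer: 5.3914 11.0341 17.2621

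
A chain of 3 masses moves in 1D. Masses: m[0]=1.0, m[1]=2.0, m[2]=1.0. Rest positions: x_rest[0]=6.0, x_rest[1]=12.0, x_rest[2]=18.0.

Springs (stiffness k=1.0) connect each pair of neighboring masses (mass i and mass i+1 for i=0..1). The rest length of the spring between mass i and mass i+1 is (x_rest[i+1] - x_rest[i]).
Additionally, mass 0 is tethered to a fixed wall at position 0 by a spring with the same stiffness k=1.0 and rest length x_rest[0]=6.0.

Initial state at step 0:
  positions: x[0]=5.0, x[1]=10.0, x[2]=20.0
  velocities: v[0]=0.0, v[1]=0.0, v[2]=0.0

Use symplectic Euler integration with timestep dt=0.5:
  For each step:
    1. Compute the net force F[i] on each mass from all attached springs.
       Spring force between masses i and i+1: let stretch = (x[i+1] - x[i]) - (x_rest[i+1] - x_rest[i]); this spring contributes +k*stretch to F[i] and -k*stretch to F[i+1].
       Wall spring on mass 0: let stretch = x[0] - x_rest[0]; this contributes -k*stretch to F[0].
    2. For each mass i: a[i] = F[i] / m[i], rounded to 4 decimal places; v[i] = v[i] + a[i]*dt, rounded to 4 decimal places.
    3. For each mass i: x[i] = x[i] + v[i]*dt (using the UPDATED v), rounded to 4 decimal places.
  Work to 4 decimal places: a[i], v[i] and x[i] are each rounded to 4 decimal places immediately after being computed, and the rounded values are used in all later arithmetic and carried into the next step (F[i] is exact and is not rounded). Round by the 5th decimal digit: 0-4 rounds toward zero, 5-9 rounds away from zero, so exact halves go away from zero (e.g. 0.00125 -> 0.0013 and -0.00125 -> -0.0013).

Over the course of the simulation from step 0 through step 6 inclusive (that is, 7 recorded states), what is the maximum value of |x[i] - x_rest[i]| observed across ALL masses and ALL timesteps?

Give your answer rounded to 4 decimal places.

Step 0: x=[5.0000 10.0000 20.0000] v=[0.0000 0.0000 0.0000]
Step 1: x=[5.0000 10.6250 19.0000] v=[0.0000 1.2500 -2.0000]
Step 2: x=[5.1563 11.5938 17.4063] v=[0.3125 1.9375 -3.1875]
Step 3: x=[5.6329 12.4845 15.8594] v=[0.9531 1.7813 -3.0938]
Step 4: x=[6.4142 12.9406 14.9688] v=[1.5625 0.9121 -1.7813]
Step 5: x=[7.2235 12.8344 15.0711] v=[1.6186 -0.2125 0.2046]
Step 6: x=[7.6297 12.3064 16.1143] v=[0.8123 -1.0561 2.0863]
Max displacement = 3.0312

Answer: 3.0312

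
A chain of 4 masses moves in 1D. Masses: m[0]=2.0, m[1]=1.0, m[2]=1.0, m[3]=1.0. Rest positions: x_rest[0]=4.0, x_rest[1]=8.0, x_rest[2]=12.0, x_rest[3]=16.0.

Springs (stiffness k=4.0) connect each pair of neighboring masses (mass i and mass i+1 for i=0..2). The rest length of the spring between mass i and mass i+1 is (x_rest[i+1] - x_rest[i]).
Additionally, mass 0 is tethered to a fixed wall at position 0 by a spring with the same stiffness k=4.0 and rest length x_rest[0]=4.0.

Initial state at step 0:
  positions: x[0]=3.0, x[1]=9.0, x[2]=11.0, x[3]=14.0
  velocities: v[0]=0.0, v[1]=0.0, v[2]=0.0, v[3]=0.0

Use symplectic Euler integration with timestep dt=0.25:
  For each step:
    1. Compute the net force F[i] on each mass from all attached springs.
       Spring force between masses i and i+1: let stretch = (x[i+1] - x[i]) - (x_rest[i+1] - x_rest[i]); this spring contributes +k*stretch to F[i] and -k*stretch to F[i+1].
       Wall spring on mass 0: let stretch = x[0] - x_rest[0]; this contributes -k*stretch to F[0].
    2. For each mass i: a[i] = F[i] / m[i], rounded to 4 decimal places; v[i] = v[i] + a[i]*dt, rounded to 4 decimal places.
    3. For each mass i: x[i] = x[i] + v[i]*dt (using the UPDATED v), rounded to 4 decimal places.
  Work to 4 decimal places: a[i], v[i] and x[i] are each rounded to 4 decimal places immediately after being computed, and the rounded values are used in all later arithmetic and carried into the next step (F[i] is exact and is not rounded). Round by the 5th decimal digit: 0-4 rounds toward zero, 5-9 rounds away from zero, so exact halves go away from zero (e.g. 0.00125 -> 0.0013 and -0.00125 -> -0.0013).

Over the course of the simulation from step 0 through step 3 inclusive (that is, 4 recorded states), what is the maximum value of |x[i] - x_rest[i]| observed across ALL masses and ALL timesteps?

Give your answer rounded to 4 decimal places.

Step 0: x=[3.0000 9.0000 11.0000 14.0000] v=[0.0000 0.0000 0.0000 0.0000]
Step 1: x=[3.3750 8.0000 11.2500 14.2500] v=[1.5000 -4.0000 1.0000 1.0000]
Step 2: x=[3.9063 6.6563 11.4375 14.7500] v=[2.1250 -5.3750 0.7500 2.0000]
Step 3: x=[4.2930 5.8204 11.2578 15.4219] v=[1.5469 -3.3438 -0.7187 2.6875]
Max displacement = 2.1796

Answer: 2.1796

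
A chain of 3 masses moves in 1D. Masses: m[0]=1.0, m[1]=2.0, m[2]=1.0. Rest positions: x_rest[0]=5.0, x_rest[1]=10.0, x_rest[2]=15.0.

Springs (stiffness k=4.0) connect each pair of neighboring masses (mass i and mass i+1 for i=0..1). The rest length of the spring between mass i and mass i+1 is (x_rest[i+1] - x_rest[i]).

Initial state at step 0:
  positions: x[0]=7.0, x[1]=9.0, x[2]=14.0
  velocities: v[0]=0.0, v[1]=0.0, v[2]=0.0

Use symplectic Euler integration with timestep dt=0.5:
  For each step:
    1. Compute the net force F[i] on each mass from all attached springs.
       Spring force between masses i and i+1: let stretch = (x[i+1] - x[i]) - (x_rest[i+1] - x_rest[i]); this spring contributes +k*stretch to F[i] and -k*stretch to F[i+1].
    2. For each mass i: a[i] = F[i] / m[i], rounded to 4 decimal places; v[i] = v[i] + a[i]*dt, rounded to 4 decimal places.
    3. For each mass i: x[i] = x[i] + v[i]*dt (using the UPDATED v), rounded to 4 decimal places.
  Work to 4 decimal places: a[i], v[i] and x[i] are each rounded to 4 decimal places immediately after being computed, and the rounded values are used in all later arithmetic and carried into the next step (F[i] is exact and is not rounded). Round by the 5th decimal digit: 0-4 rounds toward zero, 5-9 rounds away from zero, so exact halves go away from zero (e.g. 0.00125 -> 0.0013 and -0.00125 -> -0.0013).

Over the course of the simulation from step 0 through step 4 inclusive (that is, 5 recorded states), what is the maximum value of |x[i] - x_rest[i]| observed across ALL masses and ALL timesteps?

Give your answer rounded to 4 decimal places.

Step 0: x=[7.0000 9.0000 14.0000] v=[0.0000 0.0000 0.0000]
Step 1: x=[4.0000 10.5000 14.0000] v=[-6.0000 3.0000 0.0000]
Step 2: x=[2.5000 10.5000 15.5000] v=[-3.0000 0.0000 3.0000]
Step 3: x=[4.0000 9.0000 17.0000] v=[3.0000 -3.0000 3.0000]
Step 4: x=[5.5000 9.0000 15.5000] v=[3.0000 0.0000 -3.0000]
Max displacement = 2.5000

Answer: 2.5000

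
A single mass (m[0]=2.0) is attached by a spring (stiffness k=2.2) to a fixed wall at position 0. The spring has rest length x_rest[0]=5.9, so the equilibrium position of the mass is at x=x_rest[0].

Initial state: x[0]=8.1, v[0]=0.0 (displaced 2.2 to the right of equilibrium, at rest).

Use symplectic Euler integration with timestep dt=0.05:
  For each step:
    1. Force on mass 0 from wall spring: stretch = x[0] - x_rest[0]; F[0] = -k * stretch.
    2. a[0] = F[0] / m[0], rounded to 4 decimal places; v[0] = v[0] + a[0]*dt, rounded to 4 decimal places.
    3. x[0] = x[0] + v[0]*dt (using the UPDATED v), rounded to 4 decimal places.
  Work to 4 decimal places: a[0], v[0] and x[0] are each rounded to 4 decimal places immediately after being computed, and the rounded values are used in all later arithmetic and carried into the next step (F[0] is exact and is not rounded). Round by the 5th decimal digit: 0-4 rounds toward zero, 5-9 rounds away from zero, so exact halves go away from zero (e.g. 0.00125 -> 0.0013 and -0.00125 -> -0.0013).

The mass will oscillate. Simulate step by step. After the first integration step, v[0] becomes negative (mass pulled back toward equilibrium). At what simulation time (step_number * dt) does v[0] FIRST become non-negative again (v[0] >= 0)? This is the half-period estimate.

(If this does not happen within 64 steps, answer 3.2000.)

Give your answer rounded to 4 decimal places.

Step 0: x=[8.1000] v=[0.0000]
Step 1: x=[8.0940] v=[-0.1210]
Step 2: x=[8.0819] v=[-0.2417]
Step 3: x=[8.0638] v=[-0.3617]
Step 4: x=[8.0398] v=[-0.4807]
Step 5: x=[8.0099] v=[-0.5984]
Step 6: x=[7.9742] v=[-0.7144]
Step 7: x=[7.9328] v=[-0.8285]
Step 8: x=[7.8858] v=[-0.9403]
Step 9: x=[7.8333] v=[-1.0495]
Step 10: x=[7.7755] v=[-1.1558]
Step 11: x=[7.7126] v=[-1.2590]
Step 12: x=[7.6447] v=[-1.3587]
Step 13: x=[7.5720] v=[-1.4547]
Step 14: x=[7.4947] v=[-1.5467]
Step 15: x=[7.4130] v=[-1.6344]
Step 16: x=[7.3271] v=[-1.7176]
Step 17: x=[7.2373] v=[-1.7961]
Step 18: x=[7.1438] v=[-1.8697]
Step 19: x=[7.0469] v=[-1.9381]
Step 20: x=[6.9468] v=[-2.0012]
Step 21: x=[6.8439] v=[-2.0588]
Step 22: x=[6.7384] v=[-2.1107]
Step 23: x=[6.6306] v=[-2.1568]
Step 24: x=[6.5208] v=[-2.1970]
Step 25: x=[6.4092] v=[-2.2311]
Step 26: x=[6.2962] v=[-2.2591]
Step 27: x=[6.1822] v=[-2.2809]
Step 28: x=[6.0674] v=[-2.2964]
Step 29: x=[5.9521] v=[-2.3056]
Step 30: x=[5.8367] v=[-2.3085]
Step 31: x=[5.7215] v=[-2.3050]
Step 32: x=[5.6067] v=[-2.2952]
Step 33: x=[5.4927] v=[-2.2791]
Step 34: x=[5.3799] v=[-2.2567]
Step 35: x=[5.2685] v=[-2.2281]
Step 36: x=[5.1588] v=[-2.1934]
Step 37: x=[5.0512] v=[-2.1526]
Step 38: x=[4.9459] v=[-2.1059]
Step 39: x=[4.8432] v=[-2.0534]
Step 40: x=[4.7434] v=[-1.9953]
Step 41: x=[4.6468] v=[-1.9317]
Step 42: x=[4.5537] v=[-1.8628]
Step 43: x=[4.4643] v=[-1.7888]
Step 44: x=[4.3788] v=[-1.7098]
Step 45: x=[4.2975] v=[-1.6261]
Step 46: x=[4.2206] v=[-1.5380]
Step 47: x=[4.1483] v=[-1.4456]
Step 48: x=[4.0808] v=[-1.3493]
Step 49: x=[4.0183] v=[-1.2492]
Step 50: x=[3.9610] v=[-1.1457]
Step 51: x=[3.9090] v=[-1.0391]
Step 52: x=[3.8625] v=[-0.9296]
Step 53: x=[3.8216] v=[-0.8175]
Step 54: x=[3.7864] v=[-0.7032]
Step 55: x=[3.7571] v=[-0.5870]
Step 56: x=[3.7336] v=[-0.4691]
Step 57: x=[3.7161] v=[-0.3500]
Step 58: x=[3.7046] v=[-0.2299]
Step 59: x=[3.6991] v=[-0.1092]
Step 60: x=[3.6997] v=[0.0119]
First v>=0 after going negative at step 60, time=3.0000

Answer: 3.0000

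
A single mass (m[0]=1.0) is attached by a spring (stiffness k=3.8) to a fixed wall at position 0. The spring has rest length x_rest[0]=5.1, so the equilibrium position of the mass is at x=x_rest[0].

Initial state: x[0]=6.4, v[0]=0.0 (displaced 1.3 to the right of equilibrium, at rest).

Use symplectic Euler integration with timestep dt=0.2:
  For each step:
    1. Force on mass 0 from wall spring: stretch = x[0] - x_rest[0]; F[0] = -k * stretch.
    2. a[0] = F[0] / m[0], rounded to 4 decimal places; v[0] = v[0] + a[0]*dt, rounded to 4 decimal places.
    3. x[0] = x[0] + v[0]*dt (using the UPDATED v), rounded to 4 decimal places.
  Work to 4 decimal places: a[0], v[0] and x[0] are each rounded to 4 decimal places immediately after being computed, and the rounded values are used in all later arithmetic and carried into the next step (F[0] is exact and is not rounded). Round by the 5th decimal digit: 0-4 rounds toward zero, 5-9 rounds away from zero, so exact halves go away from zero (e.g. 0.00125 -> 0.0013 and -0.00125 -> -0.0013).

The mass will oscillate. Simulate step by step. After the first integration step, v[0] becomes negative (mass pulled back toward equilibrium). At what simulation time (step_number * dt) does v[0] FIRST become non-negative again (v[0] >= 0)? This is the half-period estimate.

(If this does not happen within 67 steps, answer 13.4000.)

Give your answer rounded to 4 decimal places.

Answer: 1.8000

Derivation:
Step 0: x=[6.4000] v=[0.0000]
Step 1: x=[6.2024] v=[-0.9880]
Step 2: x=[5.8372] v=[-1.8258]
Step 3: x=[5.3600] v=[-2.3861]
Step 4: x=[4.8433] v=[-2.5837]
Step 5: x=[4.3656] v=[-2.3886]
Step 6: x=[3.9995] v=[-1.8305]
Step 7: x=[3.8007] v=[-0.9941]
Step 8: x=[3.7994] v=[-0.0066]
Step 9: x=[3.9958] v=[0.9819]
First v>=0 after going negative at step 9, time=1.8000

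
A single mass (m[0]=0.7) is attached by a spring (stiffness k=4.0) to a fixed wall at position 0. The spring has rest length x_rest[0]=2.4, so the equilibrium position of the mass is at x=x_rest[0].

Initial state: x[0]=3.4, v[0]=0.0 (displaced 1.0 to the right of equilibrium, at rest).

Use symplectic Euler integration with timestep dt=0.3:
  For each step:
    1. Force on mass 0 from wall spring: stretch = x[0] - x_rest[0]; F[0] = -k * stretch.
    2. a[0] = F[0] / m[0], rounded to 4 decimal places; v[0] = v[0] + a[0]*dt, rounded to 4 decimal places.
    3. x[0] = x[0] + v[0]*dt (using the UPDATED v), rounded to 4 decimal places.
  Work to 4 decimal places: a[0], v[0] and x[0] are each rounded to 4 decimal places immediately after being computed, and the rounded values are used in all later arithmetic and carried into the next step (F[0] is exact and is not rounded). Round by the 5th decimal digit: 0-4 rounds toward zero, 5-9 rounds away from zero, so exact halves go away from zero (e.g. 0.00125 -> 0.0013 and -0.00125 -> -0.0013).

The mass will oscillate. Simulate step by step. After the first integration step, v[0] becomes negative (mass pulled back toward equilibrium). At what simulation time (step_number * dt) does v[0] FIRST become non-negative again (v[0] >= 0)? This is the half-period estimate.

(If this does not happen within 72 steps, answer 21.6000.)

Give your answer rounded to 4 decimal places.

Step 0: x=[3.4000] v=[0.0000]
Step 1: x=[2.8857] v=[-1.7143]
Step 2: x=[2.1216] v=[-2.5469]
Step 3: x=[1.5007] v=[-2.0696]
Step 4: x=[1.3423] v=[-0.5279]
Step 5: x=[1.7279] v=[1.2853]
First v>=0 after going negative at step 5, time=1.5000

Answer: 1.5000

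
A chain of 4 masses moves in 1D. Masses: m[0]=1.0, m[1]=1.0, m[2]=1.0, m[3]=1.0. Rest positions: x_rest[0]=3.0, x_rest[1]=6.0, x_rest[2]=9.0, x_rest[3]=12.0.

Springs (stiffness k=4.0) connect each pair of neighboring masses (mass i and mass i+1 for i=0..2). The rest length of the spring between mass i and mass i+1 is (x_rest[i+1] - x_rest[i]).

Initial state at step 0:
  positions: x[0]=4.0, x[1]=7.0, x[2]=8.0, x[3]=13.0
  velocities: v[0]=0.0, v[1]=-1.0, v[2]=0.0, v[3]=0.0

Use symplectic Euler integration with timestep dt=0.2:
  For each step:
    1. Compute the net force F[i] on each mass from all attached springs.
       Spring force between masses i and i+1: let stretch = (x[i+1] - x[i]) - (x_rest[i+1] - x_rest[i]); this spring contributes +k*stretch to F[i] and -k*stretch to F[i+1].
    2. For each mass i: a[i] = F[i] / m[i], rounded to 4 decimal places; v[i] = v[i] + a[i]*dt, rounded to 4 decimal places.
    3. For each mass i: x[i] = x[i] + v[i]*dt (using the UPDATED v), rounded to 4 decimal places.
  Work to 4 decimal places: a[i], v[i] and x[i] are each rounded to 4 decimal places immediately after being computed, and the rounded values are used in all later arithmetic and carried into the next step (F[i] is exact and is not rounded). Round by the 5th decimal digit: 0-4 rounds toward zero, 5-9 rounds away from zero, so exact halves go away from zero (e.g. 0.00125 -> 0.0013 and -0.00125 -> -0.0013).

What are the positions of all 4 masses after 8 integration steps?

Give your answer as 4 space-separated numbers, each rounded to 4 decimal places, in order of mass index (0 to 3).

Step 0: x=[4.0000 7.0000 8.0000 13.0000] v=[0.0000 -1.0000 0.0000 0.0000]
Step 1: x=[4.0000 6.4800 8.6400 12.6800] v=[0.0000 -2.6000 3.2000 -1.6000]
Step 2: x=[3.9168 5.9088 9.5808 12.1936] v=[-0.4160 -2.8560 4.7040 -2.4320]
Step 3: x=[3.6723 5.6064 10.3521 11.7692] v=[-1.2224 -1.5120 3.8566 -2.1222]
Step 4: x=[3.2573 5.7539 10.5908 11.5980] v=[-2.0751 0.7373 1.1937 -0.8559]
Step 5: x=[2.7617 6.2758 10.2168 11.7457] v=[-2.4778 2.6095 -1.8701 0.7383]
Step 6: x=[2.3484 6.8660 9.4568 12.1287] v=[-2.0665 2.9510 -3.7998 1.9152]
Step 7: x=[2.1779 7.1479 8.7098 12.5642] v=[-0.8524 1.4096 -3.7349 2.1777]
Step 8: x=[2.3226 6.8845 8.3296 12.8630] v=[0.7236 -1.3169 -1.9009 1.4942]

Answer: 2.3226 6.8845 8.3296 12.8630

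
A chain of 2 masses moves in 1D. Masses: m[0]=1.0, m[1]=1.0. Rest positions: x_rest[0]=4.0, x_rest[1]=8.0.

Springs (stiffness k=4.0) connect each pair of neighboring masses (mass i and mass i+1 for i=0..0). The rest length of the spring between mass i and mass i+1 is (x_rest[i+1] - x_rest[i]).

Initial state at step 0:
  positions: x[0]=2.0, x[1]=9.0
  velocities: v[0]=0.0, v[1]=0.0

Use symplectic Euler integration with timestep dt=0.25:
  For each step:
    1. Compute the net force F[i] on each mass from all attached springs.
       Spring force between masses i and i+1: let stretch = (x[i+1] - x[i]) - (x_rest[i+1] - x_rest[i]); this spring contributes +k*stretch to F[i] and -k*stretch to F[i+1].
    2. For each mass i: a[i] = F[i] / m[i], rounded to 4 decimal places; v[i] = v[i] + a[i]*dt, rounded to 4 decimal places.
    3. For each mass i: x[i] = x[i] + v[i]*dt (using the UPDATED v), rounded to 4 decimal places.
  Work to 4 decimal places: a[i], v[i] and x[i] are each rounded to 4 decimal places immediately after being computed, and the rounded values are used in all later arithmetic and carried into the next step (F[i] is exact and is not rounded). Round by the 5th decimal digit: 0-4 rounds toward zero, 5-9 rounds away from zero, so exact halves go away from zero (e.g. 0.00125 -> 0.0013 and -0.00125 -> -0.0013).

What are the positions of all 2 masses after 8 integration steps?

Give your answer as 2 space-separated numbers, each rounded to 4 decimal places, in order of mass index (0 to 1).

Answer: 1.9122 9.0880

Derivation:
Step 0: x=[2.0000 9.0000] v=[0.0000 0.0000]
Step 1: x=[2.7500 8.2500] v=[3.0000 -3.0000]
Step 2: x=[3.8750 7.1250] v=[4.5000 -4.5000]
Step 3: x=[4.8125 6.1875] v=[3.7500 -3.7500]
Step 4: x=[5.0938 5.9063] v=[1.1250 -1.1250]
Step 5: x=[4.5782 6.4219] v=[-2.0625 2.0625]
Step 6: x=[3.5235 7.4766] v=[-4.2188 4.2188]
Step 7: x=[2.4571 8.5430] v=[-4.2657 4.2657]
Step 8: x=[1.9122 9.0880] v=[-2.1798 2.1798]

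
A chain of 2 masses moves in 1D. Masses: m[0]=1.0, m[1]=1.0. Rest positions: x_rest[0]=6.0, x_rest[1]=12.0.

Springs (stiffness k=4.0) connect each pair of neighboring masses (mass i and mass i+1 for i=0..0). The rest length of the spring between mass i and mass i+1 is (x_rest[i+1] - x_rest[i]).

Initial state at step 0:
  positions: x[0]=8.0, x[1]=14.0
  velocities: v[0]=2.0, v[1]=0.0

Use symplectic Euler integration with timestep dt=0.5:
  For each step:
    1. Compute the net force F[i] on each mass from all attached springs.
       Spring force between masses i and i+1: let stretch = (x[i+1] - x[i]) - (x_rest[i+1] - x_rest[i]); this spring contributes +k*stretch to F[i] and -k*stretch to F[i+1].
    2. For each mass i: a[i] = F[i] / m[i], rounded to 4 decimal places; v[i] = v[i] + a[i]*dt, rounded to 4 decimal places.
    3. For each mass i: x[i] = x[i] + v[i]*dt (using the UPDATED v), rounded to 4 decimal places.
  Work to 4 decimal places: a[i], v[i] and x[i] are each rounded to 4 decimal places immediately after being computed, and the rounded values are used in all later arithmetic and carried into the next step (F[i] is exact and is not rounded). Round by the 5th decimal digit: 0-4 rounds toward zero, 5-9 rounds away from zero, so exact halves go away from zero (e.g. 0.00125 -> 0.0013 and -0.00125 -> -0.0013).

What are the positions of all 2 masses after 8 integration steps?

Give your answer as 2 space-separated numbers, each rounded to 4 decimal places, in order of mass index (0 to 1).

Answer: 12.0000 18.0000

Derivation:
Step 0: x=[8.0000 14.0000] v=[2.0000 0.0000]
Step 1: x=[9.0000 14.0000] v=[2.0000 0.0000]
Step 2: x=[9.0000 15.0000] v=[0.0000 2.0000]
Step 3: x=[9.0000 16.0000] v=[0.0000 2.0000]
Step 4: x=[10.0000 16.0000] v=[2.0000 0.0000]
Step 5: x=[11.0000 16.0000] v=[2.0000 0.0000]
Step 6: x=[11.0000 17.0000] v=[0.0000 2.0000]
Step 7: x=[11.0000 18.0000] v=[0.0000 2.0000]
Step 8: x=[12.0000 18.0000] v=[2.0000 0.0000]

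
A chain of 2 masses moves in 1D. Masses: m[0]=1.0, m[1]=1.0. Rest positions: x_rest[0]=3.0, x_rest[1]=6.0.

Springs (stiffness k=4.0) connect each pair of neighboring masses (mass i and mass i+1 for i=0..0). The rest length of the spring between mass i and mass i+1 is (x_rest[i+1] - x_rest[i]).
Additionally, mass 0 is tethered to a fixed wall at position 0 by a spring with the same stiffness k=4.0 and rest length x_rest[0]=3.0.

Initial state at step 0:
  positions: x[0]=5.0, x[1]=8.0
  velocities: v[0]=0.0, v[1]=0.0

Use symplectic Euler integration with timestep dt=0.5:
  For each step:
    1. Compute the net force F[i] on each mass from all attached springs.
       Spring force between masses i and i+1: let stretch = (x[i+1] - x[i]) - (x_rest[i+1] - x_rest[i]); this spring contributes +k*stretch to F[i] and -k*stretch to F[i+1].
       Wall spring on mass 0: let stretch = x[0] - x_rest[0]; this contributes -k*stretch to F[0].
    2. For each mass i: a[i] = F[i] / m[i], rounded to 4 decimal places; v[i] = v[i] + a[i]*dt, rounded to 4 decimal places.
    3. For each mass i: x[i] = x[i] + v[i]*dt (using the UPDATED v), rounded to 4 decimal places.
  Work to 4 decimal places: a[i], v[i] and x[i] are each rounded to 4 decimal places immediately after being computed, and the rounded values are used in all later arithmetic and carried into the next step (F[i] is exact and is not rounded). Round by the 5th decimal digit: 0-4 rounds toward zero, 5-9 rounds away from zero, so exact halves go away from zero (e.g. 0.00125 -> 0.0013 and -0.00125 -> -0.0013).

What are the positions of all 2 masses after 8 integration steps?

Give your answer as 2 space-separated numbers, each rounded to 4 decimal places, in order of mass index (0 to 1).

Step 0: x=[5.0000 8.0000] v=[0.0000 0.0000]
Step 1: x=[3.0000 8.0000] v=[-4.0000 0.0000]
Step 2: x=[3.0000 6.0000] v=[0.0000 -4.0000]
Step 3: x=[3.0000 4.0000] v=[0.0000 -4.0000]
Step 4: x=[1.0000 4.0000] v=[-4.0000 0.0000]
Step 5: x=[1.0000 4.0000] v=[0.0000 0.0000]
Step 6: x=[3.0000 4.0000] v=[4.0000 0.0000]
Step 7: x=[3.0000 6.0000] v=[0.0000 4.0000]
Step 8: x=[3.0000 8.0000] v=[0.0000 4.0000]

Answer: 3.0000 8.0000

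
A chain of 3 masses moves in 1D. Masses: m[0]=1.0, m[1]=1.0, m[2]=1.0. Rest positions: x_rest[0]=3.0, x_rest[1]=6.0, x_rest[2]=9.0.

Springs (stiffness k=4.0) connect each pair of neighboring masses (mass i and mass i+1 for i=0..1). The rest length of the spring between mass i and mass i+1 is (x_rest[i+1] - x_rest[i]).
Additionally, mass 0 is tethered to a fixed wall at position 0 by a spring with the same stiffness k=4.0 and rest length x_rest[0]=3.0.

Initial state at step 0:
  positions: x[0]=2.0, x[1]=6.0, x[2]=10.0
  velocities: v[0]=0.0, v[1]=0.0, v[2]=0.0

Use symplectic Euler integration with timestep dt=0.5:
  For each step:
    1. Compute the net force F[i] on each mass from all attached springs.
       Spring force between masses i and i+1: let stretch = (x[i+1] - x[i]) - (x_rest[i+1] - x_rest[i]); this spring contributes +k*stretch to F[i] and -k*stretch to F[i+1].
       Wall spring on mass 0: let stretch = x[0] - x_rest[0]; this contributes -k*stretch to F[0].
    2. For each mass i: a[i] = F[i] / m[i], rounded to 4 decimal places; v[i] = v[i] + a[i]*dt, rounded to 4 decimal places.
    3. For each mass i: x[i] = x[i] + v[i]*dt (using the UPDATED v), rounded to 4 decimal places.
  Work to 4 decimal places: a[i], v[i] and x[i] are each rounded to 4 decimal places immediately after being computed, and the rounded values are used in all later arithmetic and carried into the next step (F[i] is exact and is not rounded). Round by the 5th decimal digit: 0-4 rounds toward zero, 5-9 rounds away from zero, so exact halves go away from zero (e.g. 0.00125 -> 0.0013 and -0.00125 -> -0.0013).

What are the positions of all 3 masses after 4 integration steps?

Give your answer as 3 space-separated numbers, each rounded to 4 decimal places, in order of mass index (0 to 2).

Answer: 2.0000 5.0000 10.0000

Derivation:
Step 0: x=[2.0000 6.0000 10.0000] v=[0.0000 0.0000 0.0000]
Step 1: x=[4.0000 6.0000 9.0000] v=[4.0000 0.0000 -2.0000]
Step 2: x=[4.0000 7.0000 8.0000] v=[0.0000 2.0000 -2.0000]
Step 3: x=[3.0000 6.0000 9.0000] v=[-2.0000 -2.0000 2.0000]
Step 4: x=[2.0000 5.0000 10.0000] v=[-2.0000 -2.0000 2.0000]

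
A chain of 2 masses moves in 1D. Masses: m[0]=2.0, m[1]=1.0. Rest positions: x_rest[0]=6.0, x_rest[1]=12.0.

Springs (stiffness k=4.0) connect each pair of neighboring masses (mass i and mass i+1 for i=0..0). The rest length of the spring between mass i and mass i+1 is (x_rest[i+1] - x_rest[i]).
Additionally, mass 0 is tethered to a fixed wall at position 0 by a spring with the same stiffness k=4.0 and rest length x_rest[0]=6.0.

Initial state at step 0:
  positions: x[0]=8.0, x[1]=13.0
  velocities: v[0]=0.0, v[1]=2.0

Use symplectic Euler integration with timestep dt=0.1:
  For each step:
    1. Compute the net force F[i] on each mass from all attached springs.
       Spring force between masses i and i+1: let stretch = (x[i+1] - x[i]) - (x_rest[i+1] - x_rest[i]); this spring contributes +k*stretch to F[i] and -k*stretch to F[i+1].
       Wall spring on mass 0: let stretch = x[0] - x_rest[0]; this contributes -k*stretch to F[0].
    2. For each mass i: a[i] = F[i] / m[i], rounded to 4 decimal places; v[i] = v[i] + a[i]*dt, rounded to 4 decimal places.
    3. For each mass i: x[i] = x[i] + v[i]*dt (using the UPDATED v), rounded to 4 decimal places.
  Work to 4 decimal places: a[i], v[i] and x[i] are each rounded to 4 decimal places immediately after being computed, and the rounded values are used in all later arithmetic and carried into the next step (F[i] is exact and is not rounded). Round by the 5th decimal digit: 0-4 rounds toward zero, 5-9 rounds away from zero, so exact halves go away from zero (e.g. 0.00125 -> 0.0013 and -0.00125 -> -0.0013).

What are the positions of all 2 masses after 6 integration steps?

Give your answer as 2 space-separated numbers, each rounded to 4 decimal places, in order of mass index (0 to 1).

Answer: 7.0701 14.5292

Derivation:
Step 0: x=[8.0000 13.0000] v=[0.0000 2.0000]
Step 1: x=[7.9400 13.2400] v=[-0.6000 2.4000]
Step 2: x=[7.8272 13.5080] v=[-1.1280 2.6800]
Step 3: x=[7.6715 13.7888] v=[-1.5573 2.8077]
Step 4: x=[7.4847 14.0649] v=[-1.8681 2.7608]
Step 5: x=[7.2798 14.3178] v=[-2.0490 2.5287]
Step 6: x=[7.0701 14.5292] v=[-2.0974 2.1135]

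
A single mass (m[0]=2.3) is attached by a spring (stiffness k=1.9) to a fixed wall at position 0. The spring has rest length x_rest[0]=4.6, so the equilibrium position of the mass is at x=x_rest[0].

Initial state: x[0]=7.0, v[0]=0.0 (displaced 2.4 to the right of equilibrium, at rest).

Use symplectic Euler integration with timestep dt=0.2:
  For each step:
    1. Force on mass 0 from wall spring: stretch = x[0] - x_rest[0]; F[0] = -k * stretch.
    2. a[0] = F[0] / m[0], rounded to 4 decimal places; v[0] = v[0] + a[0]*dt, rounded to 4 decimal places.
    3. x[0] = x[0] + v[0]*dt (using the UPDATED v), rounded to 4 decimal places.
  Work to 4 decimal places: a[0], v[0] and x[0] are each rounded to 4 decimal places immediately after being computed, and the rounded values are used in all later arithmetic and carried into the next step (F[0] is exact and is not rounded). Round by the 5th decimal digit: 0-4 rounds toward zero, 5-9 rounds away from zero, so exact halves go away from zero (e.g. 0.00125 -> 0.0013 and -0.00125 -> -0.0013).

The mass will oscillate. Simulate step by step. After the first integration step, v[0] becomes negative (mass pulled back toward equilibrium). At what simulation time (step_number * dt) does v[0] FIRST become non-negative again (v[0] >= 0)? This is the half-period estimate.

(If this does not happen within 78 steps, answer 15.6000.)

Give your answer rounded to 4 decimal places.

Answer: 3.6000

Derivation:
Step 0: x=[7.0000] v=[0.0000]
Step 1: x=[6.9207] v=[-0.3965]
Step 2: x=[6.7647] v=[-0.7799]
Step 3: x=[6.5372] v=[-1.1375]
Step 4: x=[6.2457] v=[-1.4576]
Step 5: x=[5.8998] v=[-1.7295]
Step 6: x=[5.5110] v=[-1.9442]
Step 7: x=[5.0921] v=[-2.0947]
Step 8: x=[4.6569] v=[-2.1760]
Step 9: x=[4.2198] v=[-2.1854]
Step 10: x=[3.7953] v=[-2.1226]
Step 11: x=[3.3974] v=[-1.9896]
Step 12: x=[3.0392] v=[-1.7909]
Step 13: x=[2.7326] v=[-1.5330]
Step 14: x=[2.4877] v=[-1.2245]
Step 15: x=[2.3126] v=[-0.8755]
Step 16: x=[2.2131] v=[-0.4976]
Step 17: x=[2.1925] v=[-0.1032]
Step 18: x=[2.2514] v=[0.2946]
First v>=0 after going negative at step 18, time=3.6000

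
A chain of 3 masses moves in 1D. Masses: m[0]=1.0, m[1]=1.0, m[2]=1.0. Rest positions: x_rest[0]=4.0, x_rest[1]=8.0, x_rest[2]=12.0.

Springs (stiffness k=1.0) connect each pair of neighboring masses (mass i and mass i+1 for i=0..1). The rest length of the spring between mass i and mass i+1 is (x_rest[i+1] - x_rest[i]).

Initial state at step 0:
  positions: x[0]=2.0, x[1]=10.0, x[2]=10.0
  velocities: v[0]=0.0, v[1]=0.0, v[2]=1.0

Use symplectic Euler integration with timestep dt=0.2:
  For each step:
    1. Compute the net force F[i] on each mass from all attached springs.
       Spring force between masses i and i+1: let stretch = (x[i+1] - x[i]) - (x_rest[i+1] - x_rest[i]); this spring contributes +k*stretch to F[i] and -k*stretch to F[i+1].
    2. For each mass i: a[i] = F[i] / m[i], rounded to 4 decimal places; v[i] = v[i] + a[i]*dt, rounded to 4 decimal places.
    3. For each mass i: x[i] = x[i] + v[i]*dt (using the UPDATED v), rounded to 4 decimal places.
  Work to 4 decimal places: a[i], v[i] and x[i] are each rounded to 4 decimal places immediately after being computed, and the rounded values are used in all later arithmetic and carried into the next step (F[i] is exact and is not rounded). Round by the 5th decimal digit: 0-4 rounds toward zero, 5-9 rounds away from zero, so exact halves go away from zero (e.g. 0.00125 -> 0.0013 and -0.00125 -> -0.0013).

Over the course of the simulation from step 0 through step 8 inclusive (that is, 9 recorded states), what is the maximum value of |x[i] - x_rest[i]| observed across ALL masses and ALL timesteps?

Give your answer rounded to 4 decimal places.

Step 0: x=[2.0000 10.0000 10.0000] v=[0.0000 0.0000 1.0000]
Step 1: x=[2.1600 9.6800 10.3600] v=[0.8000 -1.6000 1.8000]
Step 2: x=[2.4608 9.0864 10.8528] v=[1.5040 -2.9680 2.4640]
Step 3: x=[2.8666 8.2984 11.4349] v=[2.0291 -3.9398 2.9107]
Step 4: x=[3.3297 7.4186 12.0516] v=[2.3155 -4.3989 3.0834]
Step 5: x=[3.7964 6.5606 12.6430] v=[2.3333 -4.2901 2.9568]
Step 6: x=[4.2136 5.8353 13.1511] v=[2.0861 -3.6265 2.5403]
Step 7: x=[4.5357 5.3378 13.5265] v=[1.6104 -2.4877 1.8771]
Step 8: x=[4.7299 5.1357 13.7344] v=[0.9708 -1.0104 1.0394]
Max displacement = 2.8643

Answer: 2.8643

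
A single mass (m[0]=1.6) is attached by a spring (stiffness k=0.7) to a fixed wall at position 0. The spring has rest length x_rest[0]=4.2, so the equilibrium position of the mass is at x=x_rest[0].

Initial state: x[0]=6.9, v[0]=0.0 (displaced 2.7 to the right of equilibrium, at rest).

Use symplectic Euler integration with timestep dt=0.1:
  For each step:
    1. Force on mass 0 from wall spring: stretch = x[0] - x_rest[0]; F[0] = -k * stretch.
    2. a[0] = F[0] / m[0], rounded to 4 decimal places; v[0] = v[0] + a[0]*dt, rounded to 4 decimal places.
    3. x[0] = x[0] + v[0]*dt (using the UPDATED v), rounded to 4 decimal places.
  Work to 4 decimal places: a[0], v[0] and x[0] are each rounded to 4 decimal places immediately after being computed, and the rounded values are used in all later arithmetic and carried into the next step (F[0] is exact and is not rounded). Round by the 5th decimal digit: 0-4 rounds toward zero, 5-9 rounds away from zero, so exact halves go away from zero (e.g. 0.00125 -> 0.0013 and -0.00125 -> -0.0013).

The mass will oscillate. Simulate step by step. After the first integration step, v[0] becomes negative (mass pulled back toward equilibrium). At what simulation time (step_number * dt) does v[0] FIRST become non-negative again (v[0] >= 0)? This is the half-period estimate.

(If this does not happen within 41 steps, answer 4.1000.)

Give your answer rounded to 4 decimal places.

Step 0: x=[6.9000] v=[0.0000]
Step 1: x=[6.8882] v=[-0.1181]
Step 2: x=[6.8646] v=[-0.2357]
Step 3: x=[6.8294] v=[-0.3523]
Step 4: x=[6.7827] v=[-0.4673]
Step 5: x=[6.7247] v=[-0.5803]
Step 6: x=[6.6556] v=[-0.6908]
Step 7: x=[6.5758] v=[-0.7982]
Step 8: x=[6.4856] v=[-0.9021]
Step 9: x=[6.3854] v=[-1.0021]
Step 10: x=[6.2756] v=[-1.0977]
Step 11: x=[6.1568] v=[-1.1885]
Step 12: x=[6.0294] v=[-1.2741]
Step 13: x=[5.8940] v=[-1.3541]
Step 14: x=[5.7512] v=[-1.4282]
Step 15: x=[5.6016] v=[-1.4961]
Step 16: x=[5.4459] v=[-1.5574]
Step 17: x=[5.2847] v=[-1.6119]
Step 18: x=[5.1188] v=[-1.6594]
Step 19: x=[4.9488] v=[-1.6996]
Step 20: x=[4.7756] v=[-1.7324]
Step 21: x=[4.5998] v=[-1.7576]
Step 22: x=[4.4223] v=[-1.7751]
Step 23: x=[4.2438] v=[-1.7848]
Step 24: x=[4.0651] v=[-1.7867]
Step 25: x=[3.8870] v=[-1.7808]
Step 26: x=[3.7103] v=[-1.7671]
Step 27: x=[3.5357] v=[-1.7457]
Step 28: x=[3.3640] v=[-1.7166]
Step 29: x=[3.1960] v=[-1.6800]
Step 30: x=[3.0324] v=[-1.6361]
Step 31: x=[2.8739] v=[-1.5850]
Step 32: x=[2.7212] v=[-1.5270]
Step 33: x=[2.5750] v=[-1.4623]
Step 34: x=[2.4359] v=[-1.3912]
Step 35: x=[2.3045] v=[-1.3140]
Step 36: x=[2.1814] v=[-1.2311]
Step 37: x=[2.0671] v=[-1.1428]
Step 38: x=[1.9622] v=[-1.0495]
Step 39: x=[1.8670] v=[-0.9516]
Step 40: x=[1.7821] v=[-0.8495]
Step 41: x=[1.7077] v=[-0.7437]
v[0] did not become non-negative within 41 steps; using fallback time=4.1000

Answer: 4.1000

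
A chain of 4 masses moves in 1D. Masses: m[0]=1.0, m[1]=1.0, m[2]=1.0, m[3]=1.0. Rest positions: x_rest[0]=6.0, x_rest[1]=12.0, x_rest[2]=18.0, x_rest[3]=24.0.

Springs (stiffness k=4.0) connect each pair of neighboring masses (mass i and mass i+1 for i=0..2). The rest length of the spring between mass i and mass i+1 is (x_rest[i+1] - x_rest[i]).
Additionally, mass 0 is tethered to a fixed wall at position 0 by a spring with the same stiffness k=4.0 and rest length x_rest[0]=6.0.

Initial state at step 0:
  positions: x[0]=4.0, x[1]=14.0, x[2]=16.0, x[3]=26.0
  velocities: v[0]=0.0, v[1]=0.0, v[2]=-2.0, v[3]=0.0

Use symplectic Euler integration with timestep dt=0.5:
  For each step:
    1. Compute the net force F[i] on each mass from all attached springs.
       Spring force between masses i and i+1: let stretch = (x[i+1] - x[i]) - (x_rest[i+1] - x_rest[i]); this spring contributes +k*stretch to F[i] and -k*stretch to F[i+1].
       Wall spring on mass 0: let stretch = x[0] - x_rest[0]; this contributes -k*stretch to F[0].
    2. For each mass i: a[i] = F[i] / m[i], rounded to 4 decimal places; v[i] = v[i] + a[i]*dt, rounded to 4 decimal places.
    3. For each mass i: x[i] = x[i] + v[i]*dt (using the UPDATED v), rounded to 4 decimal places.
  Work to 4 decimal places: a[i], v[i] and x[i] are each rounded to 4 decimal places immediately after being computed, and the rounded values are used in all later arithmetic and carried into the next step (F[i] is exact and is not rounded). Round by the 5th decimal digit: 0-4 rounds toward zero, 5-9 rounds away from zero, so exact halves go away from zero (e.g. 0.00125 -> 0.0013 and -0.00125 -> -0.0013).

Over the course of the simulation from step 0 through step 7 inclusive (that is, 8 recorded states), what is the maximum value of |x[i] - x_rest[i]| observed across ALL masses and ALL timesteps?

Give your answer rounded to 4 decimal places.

Step 0: x=[4.0000 14.0000 16.0000 26.0000] v=[0.0000 0.0000 -2.0000 0.0000]
Step 1: x=[10.0000 6.0000 23.0000 22.0000] v=[12.0000 -16.0000 14.0000 -8.0000]
Step 2: x=[2.0000 19.0000 12.0000 25.0000] v=[-16.0000 26.0000 -22.0000 6.0000]
Step 3: x=[9.0000 8.0000 21.0000 21.0000] v=[14.0000 -22.0000 18.0000 -8.0000]
Step 4: x=[6.0000 11.0000 17.0000 23.0000] v=[-6.0000 6.0000 -8.0000 4.0000]
Step 5: x=[2.0000 15.0000 13.0000 25.0000] v=[-8.0000 8.0000 -8.0000 4.0000]
Step 6: x=[9.0000 4.0000 23.0000 21.0000] v=[14.0000 -22.0000 20.0000 -8.0000]
Step 7: x=[2.0000 17.0000 12.0000 25.0000] v=[-14.0000 26.0000 -22.0000 8.0000]
Max displacement = 8.0000

Answer: 8.0000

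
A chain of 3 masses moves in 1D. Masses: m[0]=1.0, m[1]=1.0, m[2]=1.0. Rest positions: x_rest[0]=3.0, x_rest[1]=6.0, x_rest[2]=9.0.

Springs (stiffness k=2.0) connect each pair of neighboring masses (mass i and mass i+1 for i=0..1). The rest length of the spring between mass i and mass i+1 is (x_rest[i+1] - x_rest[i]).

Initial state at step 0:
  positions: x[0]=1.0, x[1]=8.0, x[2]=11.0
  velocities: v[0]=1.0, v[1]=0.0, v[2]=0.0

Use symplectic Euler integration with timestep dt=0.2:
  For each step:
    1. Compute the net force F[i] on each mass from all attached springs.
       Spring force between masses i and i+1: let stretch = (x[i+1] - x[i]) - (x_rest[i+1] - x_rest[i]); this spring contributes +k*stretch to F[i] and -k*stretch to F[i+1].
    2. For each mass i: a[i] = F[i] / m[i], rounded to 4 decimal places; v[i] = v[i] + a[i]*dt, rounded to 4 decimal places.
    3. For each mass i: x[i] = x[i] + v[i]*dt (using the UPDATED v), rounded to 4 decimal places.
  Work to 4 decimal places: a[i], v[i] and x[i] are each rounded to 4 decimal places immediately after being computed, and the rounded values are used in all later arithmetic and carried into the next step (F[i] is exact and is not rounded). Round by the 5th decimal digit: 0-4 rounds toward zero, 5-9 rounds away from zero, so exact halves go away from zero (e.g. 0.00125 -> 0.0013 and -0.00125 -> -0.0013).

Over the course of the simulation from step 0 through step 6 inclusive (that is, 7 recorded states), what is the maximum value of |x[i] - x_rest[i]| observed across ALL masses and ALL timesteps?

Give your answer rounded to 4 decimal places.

Step 0: x=[1.0000 8.0000 11.0000] v=[1.0000 0.0000 0.0000]
Step 1: x=[1.5200 7.6800 11.0000] v=[2.6000 -1.6000 0.0000]
Step 2: x=[2.2928 7.1328 10.9744] v=[3.8640 -2.7360 -0.1280]
Step 3: x=[3.2128 6.5057 10.8815] v=[4.6000 -3.1354 -0.4646]
Step 4: x=[4.1562 5.9653 10.6785] v=[4.7172 -2.7022 -1.0149]
Step 5: x=[5.0044 5.6572 10.3385] v=[4.2408 -1.5406 -1.7002]
Step 6: x=[5.6648 5.6714 9.8640] v=[3.3019 0.0708 -2.3727]
Max displacement = 2.6648

Answer: 2.6648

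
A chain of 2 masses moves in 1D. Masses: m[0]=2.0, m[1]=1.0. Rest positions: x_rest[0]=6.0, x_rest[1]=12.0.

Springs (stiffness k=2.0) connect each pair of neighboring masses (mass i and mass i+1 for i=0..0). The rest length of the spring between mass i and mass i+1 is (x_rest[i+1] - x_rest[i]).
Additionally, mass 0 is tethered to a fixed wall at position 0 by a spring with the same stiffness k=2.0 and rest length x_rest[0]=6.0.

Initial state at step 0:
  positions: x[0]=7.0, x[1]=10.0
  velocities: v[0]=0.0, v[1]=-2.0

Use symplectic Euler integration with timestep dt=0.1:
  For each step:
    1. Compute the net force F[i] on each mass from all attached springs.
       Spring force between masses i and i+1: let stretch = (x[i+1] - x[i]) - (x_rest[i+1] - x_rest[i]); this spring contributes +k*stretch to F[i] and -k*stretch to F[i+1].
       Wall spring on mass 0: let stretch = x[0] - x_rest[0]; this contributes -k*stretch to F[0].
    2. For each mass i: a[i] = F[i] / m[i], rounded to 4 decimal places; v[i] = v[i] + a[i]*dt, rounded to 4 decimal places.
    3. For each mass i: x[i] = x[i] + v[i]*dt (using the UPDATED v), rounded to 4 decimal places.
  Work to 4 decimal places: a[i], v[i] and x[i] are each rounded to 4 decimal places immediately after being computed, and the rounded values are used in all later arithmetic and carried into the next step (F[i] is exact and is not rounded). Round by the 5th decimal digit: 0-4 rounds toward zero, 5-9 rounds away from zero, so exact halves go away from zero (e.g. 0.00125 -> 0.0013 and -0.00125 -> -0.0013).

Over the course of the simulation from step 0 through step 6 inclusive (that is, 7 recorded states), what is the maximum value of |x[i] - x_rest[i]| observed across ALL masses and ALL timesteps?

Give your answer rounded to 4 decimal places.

Step 0: x=[7.0000 10.0000] v=[0.0000 -2.0000]
Step 1: x=[6.9600 9.8600] v=[-0.4000 -1.4000]
Step 2: x=[6.8794 9.7820] v=[-0.8060 -0.7800]
Step 3: x=[6.7590 9.7660] v=[-1.2037 -0.1605]
Step 4: x=[6.6011 9.8098] v=[-1.5789 0.4381]
Step 5: x=[6.4093 9.9094] v=[-1.9181 0.9964]
Step 6: x=[6.1884 10.0590] v=[-2.2090 1.4964]
Max displacement = 2.2340

Answer: 2.2340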